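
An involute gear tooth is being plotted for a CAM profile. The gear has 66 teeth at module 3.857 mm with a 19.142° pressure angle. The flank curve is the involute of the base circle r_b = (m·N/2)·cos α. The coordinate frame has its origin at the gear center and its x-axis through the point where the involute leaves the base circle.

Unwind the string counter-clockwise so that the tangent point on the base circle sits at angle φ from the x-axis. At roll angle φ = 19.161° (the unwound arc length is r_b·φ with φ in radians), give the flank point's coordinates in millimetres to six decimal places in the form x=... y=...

x=126.780568 y=1.482388

pitch radius r_p = m·N/2 = 3.857·66/2 = 127.281000
base radius r_b = r_p·cos α = 127.281000·cos 19.142° = 120.243480
roll angle φ = 19.161° = 0.33442254 rad
x = r_b·(cos φ + φ·sin φ) = 120.243480·(0.94460000 + 0.33442254·0.32822375) = 126.780568
y = r_b·(sin φ − φ·cos φ) = 120.243480·(0.32822375 − 0.33442254·0.94460000) = 1.482388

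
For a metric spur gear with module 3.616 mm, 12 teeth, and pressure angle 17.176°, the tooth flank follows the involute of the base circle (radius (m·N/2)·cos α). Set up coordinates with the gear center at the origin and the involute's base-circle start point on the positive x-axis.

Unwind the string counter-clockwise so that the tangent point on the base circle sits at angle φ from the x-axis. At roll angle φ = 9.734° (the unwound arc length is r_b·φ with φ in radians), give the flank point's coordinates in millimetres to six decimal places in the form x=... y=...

pitch radius r_p = m·N/2 = 3.616·12/2 = 21.696000
base radius r_b = r_p·cos α = 21.696000·cos 17.176° = 20.728405
roll angle φ = 9.734° = 0.16989035 rad
x = r_b·(cos φ + φ·sin φ) = 20.728405·(0.98560331 + 0.16989035·0.16907428) = 21.025389
y = r_b·(sin φ − φ·cos φ) = 20.728405·(0.16907428 − 0.16989035·0.98560331) = 0.033783

x=21.025389 y=0.033783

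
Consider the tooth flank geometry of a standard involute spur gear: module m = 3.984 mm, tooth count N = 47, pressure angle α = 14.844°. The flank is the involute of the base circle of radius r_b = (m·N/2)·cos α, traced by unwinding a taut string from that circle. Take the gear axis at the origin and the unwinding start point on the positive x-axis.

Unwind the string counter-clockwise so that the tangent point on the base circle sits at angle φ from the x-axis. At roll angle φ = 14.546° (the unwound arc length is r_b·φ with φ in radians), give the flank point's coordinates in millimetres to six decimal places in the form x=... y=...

pitch radius r_p = m·N/2 = 3.984·47/2 = 93.624000
base radius r_b = r_p·cos α = 93.624000·cos 14.844° = 90.499480
roll angle φ = 14.546° = 0.25387559 rad
x = r_b·(cos φ + φ·sin φ) = 90.499480·(0.96794631 + 0.25387559·0.25115720) = 93.369128
y = r_b·(sin φ − φ·cos φ) = 90.499480·(0.25115720 − 0.25387559·0.96794631) = 0.490440

x=93.369128 y=0.490440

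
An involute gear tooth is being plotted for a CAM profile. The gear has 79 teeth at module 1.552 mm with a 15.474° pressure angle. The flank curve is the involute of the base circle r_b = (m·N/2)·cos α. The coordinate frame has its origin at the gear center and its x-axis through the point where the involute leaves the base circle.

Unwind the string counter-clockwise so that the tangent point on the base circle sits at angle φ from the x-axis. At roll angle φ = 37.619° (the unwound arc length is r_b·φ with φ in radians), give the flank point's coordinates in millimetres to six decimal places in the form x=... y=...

pitch radius r_p = m·N/2 = 1.552·79/2 = 61.304000
base radius r_b = r_p·cos α = 61.304000·cos 15.474° = 59.081829
roll angle φ = 37.619° = 0.65657541 rad
x = r_b·(cos φ + φ·sin φ) = 59.081829·(0.79208727 + 0.65657541·0.61040786) = 70.476709
y = r_b·(sin φ − φ·cos φ) = 59.081829·(0.61040786 − 0.65657541·0.79208727) = 5.337620

x=70.476709 y=5.337620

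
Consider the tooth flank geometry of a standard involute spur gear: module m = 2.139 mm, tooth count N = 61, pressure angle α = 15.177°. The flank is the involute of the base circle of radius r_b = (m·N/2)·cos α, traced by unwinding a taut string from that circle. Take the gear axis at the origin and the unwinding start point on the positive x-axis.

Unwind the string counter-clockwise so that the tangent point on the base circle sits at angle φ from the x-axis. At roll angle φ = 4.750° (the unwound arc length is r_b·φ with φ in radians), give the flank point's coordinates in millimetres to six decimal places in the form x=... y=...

pitch radius r_p = m·N/2 = 2.139·61/2 = 65.239500
base radius r_b = r_p·cos α = 65.239500·cos 15.177° = 62.964055
roll angle φ = 4.750° = 0.08290314 rad
x = r_b·(cos φ + φ·sin φ) = 62.964055·(0.99656550 + 0.08290314·0.08280821) = 63.180057
y = r_b·(sin φ − φ·cos φ) = 62.964055·(0.08280821 − 0.08290314·0.99656550) = 0.011950

x=63.180057 y=0.011950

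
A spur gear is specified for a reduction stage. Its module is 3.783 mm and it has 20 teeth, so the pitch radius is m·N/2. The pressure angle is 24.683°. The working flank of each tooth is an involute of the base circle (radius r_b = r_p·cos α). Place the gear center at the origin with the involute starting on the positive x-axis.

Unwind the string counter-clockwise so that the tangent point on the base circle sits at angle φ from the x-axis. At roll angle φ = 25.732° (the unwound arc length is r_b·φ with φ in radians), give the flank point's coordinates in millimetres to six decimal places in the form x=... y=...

pitch radius r_p = m·N/2 = 3.783·20/2 = 37.830000
base radius r_b = r_p·cos α = 37.830000·cos 24.683° = 34.373553
roll angle φ = 25.732° = 0.44910812 rad
x = r_b·(cos φ + φ·sin φ) = 34.373553·(0.90083468 + 0.44910812·0.43416227) = 37.667244
y = r_b·(sin φ − φ·cos φ) = 34.373553·(0.43416227 − 0.44910812·0.90083468) = 1.017117

x=37.667244 y=1.017117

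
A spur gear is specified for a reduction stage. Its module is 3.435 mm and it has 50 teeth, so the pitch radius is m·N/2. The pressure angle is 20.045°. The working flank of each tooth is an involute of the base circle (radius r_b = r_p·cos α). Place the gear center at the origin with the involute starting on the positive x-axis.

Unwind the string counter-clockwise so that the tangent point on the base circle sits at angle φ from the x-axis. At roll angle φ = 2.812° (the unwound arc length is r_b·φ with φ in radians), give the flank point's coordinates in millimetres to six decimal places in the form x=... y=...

x=80.770112 y=0.003178

pitch radius r_p = m·N/2 = 3.435·50/2 = 85.875000
base radius r_b = r_p·cos α = 85.875000·cos 20.045° = 80.673011
roll angle φ = 2.812° = 0.04907866 rad
x = r_b·(cos φ + φ·sin φ) = 80.673011·(0.99879588 + 0.04907866·0.04905896) = 80.770112
y = r_b·(sin φ − φ·cos φ) = 80.673011·(0.04905896 − 0.04907866·0.99879588) = 0.003178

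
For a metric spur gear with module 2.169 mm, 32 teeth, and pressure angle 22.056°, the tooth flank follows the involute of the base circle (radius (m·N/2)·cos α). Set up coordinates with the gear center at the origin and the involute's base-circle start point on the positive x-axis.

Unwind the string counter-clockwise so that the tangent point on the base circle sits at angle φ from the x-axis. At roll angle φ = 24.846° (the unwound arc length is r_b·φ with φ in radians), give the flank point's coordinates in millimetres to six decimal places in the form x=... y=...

x=35.047777 y=0.857956

pitch radius r_p = m·N/2 = 2.169·32/2 = 34.704000
base radius r_b = r_p·cos α = 34.704000·cos 22.056° = 32.164267
roll angle φ = 24.846° = 0.43364451 rad
x = r_b·(cos φ + φ·sin φ) = 32.164267·(0.90744043 + 0.43364451·0.42018076) = 35.047777
y = r_b·(sin φ − φ·cos φ) = 32.164267·(0.42018076 − 0.43364451·0.90744043) = 0.857956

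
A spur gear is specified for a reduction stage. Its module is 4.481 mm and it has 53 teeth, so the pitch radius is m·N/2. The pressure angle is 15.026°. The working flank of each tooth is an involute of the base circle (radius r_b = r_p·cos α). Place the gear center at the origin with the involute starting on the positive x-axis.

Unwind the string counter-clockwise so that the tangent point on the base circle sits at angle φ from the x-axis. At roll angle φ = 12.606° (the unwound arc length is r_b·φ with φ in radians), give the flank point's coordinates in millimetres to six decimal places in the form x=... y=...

x=117.428669 y=0.405183

pitch radius r_p = m·N/2 = 4.481·53/2 = 118.746500
base radius r_b = r_p·cos α = 118.746500·cos 15.026° = 114.686353
roll angle φ = 12.606° = 0.22001621 rad
x = r_b·(cos φ + φ·sin φ) = 114.686353·(0.97589391 + 0.22001621·0.21824544) = 117.428669
y = r_b·(sin φ − φ·cos φ) = 114.686353·(0.21824544 − 0.22001621·0.97589391) = 0.405183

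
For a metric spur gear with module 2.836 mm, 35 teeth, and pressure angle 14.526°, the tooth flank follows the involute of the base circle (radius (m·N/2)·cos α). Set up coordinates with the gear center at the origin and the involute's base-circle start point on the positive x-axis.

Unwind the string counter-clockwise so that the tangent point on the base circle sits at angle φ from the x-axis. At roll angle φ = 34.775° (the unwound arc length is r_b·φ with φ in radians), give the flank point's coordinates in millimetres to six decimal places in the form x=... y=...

pitch radius r_p = m·N/2 = 2.836·35/2 = 49.630000
base radius r_b = r_p·cos α = 49.630000·cos 14.526° = 48.043524
roll angle φ = 34.775° = 0.60693825 rad
x = r_b·(cos φ + φ·sin φ) = 48.043524·(0.82139815 + 0.60693825·0.57035522) = 56.094107
y = r_b·(sin φ − φ·cos φ) = 48.043524·(0.57035522 − 0.60693825·0.82139815) = 3.450354

x=56.094107 y=3.450354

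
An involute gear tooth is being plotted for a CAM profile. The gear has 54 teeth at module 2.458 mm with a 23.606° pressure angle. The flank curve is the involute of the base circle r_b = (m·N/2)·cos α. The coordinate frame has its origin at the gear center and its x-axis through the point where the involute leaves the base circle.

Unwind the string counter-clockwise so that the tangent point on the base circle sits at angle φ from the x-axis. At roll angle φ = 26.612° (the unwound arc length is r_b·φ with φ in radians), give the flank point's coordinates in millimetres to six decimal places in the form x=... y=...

pitch radius r_p = m·N/2 = 2.458·54/2 = 66.366000
base radius r_b = r_p·cos α = 66.366000·cos 23.606° = 60.812546
roll angle φ = 26.612° = 0.46446702 rad
x = r_b·(cos φ + φ·sin φ) = 60.812546·(0.89406044 + 0.46446702·0.44794635) = 67.022525
y = r_b·(sin φ − φ·cos φ) = 60.812546·(0.44794635 − 0.46446702·0.89406044) = 1.987644

x=67.022525 y=1.987644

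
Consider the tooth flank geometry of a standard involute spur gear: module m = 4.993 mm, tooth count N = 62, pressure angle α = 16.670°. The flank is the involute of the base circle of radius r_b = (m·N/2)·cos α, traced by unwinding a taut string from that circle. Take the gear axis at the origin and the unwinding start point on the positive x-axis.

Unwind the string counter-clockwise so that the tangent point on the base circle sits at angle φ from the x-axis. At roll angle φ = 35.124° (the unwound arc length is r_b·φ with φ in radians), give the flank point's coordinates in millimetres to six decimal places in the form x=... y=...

x=173.576194 y=10.964519

pitch radius r_p = m·N/2 = 4.993·62/2 = 154.783000
base radius r_b = r_p·cos α = 154.783000·cos 16.670° = 148.277908
roll angle φ = 35.124° = 0.61302945 rad
x = r_b·(cos φ + φ·sin φ) = 148.277908·(0.81790879 + 0.61302945·0.57534791) = 173.576194
y = r_b·(sin φ − φ·cos φ) = 148.277908·(0.57534791 − 0.61302945·0.81790879) = 10.964519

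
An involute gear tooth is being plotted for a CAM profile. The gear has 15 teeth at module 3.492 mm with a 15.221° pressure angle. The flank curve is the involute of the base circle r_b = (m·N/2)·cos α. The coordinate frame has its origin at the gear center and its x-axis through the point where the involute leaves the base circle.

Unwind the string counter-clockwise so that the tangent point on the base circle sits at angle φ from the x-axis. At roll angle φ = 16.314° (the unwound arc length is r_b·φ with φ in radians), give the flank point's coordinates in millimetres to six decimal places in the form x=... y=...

x=26.275001 y=0.192883

pitch radius r_p = m·N/2 = 3.492·15/2 = 26.190000
base radius r_b = r_p·cos α = 26.190000·cos 15.221° = 25.271264
roll angle φ = 16.314° = 0.28473301 rad
x = r_b·(cos φ + φ·sin φ) = 25.271264·(0.95973668 + 0.28473301·0.28090123) = 26.275001
y = r_b·(sin φ − φ·cos φ) = 25.271264·(0.28090123 − 0.28473301·0.95973668) = 0.192883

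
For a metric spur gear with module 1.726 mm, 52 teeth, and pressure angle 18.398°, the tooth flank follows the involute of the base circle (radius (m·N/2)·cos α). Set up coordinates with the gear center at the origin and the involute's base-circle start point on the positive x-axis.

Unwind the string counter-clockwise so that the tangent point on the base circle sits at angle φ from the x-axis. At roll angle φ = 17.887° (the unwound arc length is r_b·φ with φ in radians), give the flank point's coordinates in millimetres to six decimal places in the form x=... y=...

pitch radius r_p = m·N/2 = 1.726·52/2 = 44.876000
base radius r_b = r_p·cos α = 44.876000·cos 18.398° = 42.582254
roll angle φ = 17.887° = 0.31218704 rad
x = r_b·(cos φ + φ·sin φ) = 42.582254·(0.95166412 + 0.31218704·0.30714070) = 44.607018
y = r_b·(sin φ − φ·cos φ) = 42.582254·(0.30714070 − 0.31218704·0.95166412) = 0.427675

x=44.607018 y=0.427675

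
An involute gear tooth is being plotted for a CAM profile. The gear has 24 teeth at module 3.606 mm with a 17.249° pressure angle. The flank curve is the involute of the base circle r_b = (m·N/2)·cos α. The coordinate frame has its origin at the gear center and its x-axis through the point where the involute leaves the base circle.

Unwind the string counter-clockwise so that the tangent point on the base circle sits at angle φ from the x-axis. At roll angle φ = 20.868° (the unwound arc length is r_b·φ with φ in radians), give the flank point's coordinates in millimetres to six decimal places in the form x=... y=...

x=43.976609 y=0.656755

pitch radius r_p = m·N/2 = 3.606·24/2 = 43.272000
base radius r_b = r_p·cos α = 43.272000·cos 17.249° = 41.325847
roll angle φ = 20.868° = 0.36421531 rad
x = r_b·(cos φ + φ·sin φ) = 41.325847·(0.93440357 + 0.36421531·0.35621619) = 43.976609
y = r_b·(sin φ − φ·cos φ) = 41.325847·(0.35621619 − 0.36421531·0.93440357) = 0.656755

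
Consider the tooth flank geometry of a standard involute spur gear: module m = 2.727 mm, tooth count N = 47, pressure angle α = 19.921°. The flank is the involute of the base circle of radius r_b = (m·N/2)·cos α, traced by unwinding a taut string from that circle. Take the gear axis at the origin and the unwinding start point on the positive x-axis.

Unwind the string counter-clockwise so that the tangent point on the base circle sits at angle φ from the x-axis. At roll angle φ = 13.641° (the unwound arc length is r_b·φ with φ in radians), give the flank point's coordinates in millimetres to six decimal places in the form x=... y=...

pitch radius r_p = m·N/2 = 2.727·47/2 = 64.084500
base radius r_b = r_p·cos α = 64.084500·cos 19.921° = 60.249896
roll angle φ = 13.641° = 0.23808036 rad
x = r_b·(cos φ + φ·sin φ) = 60.249896·(0.97179249 + 0.23808036·0.23583757) = 61.933325
y = r_b·(sin φ − φ·cos φ) = 60.249896·(0.23583757 − 0.23808036·0.97179249) = 0.269490

x=61.933325 y=0.269490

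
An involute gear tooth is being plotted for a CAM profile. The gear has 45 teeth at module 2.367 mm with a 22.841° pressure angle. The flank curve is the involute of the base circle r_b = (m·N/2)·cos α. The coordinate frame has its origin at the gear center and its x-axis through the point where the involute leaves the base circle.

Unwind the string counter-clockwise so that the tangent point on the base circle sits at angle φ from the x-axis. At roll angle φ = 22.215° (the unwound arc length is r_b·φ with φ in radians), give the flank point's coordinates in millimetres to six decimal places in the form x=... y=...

pitch radius r_p = m·N/2 = 2.367·45/2 = 53.257500
base radius r_b = r_p·cos α = 53.257500·cos 22.841° = 49.081346
roll angle φ = 22.215° = 0.38772489 rad
x = r_b·(cos φ + φ·sin φ) = 49.081346·(0.92577163 + 0.38772489·0.37808317) = 52.633063
y = r_b·(sin φ − φ·cos φ) = 49.081346·(0.37808317 − 0.38772489·0.92577163) = 0.939341

x=52.633063 y=0.939341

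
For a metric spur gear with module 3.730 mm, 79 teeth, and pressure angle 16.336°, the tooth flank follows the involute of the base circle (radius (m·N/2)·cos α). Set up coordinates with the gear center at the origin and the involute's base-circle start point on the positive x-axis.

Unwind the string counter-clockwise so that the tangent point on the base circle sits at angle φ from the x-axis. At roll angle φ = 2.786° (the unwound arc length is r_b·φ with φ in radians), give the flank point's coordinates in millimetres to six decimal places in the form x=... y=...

pitch radius r_p = m·N/2 = 3.730·79/2 = 147.335000
base radius r_b = r_p·cos α = 147.335000·cos 16.336° = 141.386903
roll angle φ = 2.786° = 0.04862487 rad
x = r_b·(cos φ + φ·sin φ) = 141.386903·(0.99881804 + 0.04862487·0.04860571) = 141.553950
y = r_b·(sin φ − φ·cos φ) = 141.386903·(0.04860571 − 0.04862487·0.99881804) = 0.005417

x=141.553950 y=0.005417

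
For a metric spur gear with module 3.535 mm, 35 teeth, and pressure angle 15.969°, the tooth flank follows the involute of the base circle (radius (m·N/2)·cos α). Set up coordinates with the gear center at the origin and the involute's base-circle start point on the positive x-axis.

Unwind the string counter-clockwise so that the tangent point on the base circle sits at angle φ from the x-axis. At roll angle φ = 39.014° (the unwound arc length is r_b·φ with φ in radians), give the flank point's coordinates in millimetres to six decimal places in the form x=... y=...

pitch radius r_p = m·N/2 = 3.535·35/2 = 61.862500
base radius r_b = r_p·cos α = 61.862500·cos 15.969° = 59.475269
roll angle φ = 39.014° = 0.68092275 rad
x = r_b·(cos φ + φ·sin φ) = 59.475269·(0.77699217 + 0.68092275·0.62951026) = 71.705765
y = r_b·(sin φ − φ·cos φ) = 59.475269·(0.62951026 − 0.68092275·0.77699217) = 5.973614

x=71.705765 y=5.973614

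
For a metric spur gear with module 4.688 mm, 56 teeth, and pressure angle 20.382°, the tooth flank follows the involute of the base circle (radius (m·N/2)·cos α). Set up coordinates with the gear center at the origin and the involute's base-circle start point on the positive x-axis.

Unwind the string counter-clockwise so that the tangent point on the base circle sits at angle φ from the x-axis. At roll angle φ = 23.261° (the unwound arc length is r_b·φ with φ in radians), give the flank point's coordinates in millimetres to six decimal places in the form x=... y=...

pitch radius r_p = m·N/2 = 4.688·56/2 = 131.264000
base radius r_b = r_p·cos α = 131.264000·cos 20.382° = 123.045751
roll angle φ = 23.261° = 0.40598104 rad
x = r_b·(cos φ + φ·sin φ) = 123.045751·(0.91871541 + 0.40598104·0.39492024) = 132.771969
y = r_b·(sin φ − φ·cos φ) = 123.045751·(0.39492024 − 0.40598104·0.91871541) = 2.699527

x=132.771969 y=2.699527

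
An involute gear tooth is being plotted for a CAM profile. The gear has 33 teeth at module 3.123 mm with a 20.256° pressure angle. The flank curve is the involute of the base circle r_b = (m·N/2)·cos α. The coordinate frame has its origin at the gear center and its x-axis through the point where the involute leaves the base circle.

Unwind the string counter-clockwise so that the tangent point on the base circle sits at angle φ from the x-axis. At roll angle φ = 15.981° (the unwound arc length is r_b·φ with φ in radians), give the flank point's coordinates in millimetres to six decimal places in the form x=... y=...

x=50.186703 y=0.346953

pitch radius r_p = m·N/2 = 3.123·33/2 = 51.529500
base radius r_b = r_p·cos α = 51.529500·cos 20.256° = 48.342662
roll angle φ = 15.981° = 0.27892107 rad
x = r_b·(cos φ + φ·sin φ) = 48.342662·(0.96135305 + 0.27892107·0.27531857) = 50.186703
y = r_b·(sin φ − φ·cos φ) = 48.342662·(0.27531857 − 0.27892107·0.96135305) = 0.346953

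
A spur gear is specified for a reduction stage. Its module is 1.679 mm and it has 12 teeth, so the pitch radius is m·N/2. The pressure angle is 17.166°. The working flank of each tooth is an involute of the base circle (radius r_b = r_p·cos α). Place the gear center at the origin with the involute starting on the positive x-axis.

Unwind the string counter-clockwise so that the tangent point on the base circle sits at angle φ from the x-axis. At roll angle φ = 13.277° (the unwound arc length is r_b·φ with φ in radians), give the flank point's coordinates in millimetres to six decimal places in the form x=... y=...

pitch radius r_p = m·N/2 = 1.679·12/2 = 10.074000
base radius r_b = r_p·cos α = 10.074000·cos 17.166° = 9.625240
roll angle φ = 13.277° = 0.23172736 rad
x = r_b·(cos φ + φ·sin φ) = 9.625240·(0.97327114 + 0.23172736·0.22965906) = 9.880207
y = r_b·(sin φ − φ·cos φ) = 9.625240·(0.22965906 − 0.23172736·0.97327114) = 0.039709

x=9.880207 y=0.039709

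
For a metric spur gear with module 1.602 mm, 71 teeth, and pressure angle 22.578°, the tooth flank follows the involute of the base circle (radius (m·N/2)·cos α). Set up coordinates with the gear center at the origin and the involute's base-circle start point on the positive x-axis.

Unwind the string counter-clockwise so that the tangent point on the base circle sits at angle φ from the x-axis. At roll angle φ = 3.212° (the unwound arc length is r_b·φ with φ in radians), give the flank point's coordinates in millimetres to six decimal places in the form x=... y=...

x=52.594727 y=0.003083

pitch radius r_p = m·N/2 = 1.602·71/2 = 56.871000
base radius r_b = r_p·cos α = 56.871000·cos 22.578° = 52.512276
roll angle φ = 3.212° = 0.05605998 rad
x = r_b·(cos φ + φ·sin φ) = 52.512276·(0.99842905 + 0.05605998·0.05603062) = 52.594727
y = r_b·(sin φ − φ·cos φ) = 52.512276·(0.05603062 − 0.05605998·0.99842905) = 0.003083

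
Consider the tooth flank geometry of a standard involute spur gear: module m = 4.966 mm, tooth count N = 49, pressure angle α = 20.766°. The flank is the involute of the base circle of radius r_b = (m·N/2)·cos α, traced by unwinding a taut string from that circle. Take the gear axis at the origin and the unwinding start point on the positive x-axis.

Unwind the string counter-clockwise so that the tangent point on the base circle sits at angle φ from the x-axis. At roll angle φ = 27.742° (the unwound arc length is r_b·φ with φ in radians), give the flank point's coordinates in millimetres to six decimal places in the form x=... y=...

pitch radius r_p = m·N/2 = 4.966·49/2 = 121.667000
base radius r_b = r_p·cos α = 121.667000·cos 20.766° = 113.763054
roll angle φ = 27.742° = 0.48418924 rad
x = r_b·(cos φ + φ·sin φ) = 113.763054·(0.88505264 + 0.48418924·0.46549095) = 126.326858
y = r_b·(sin φ − φ·cos φ) = 113.763054·(0.46549095 − 0.48418924·0.88505264) = 4.204453

x=126.326858 y=4.204453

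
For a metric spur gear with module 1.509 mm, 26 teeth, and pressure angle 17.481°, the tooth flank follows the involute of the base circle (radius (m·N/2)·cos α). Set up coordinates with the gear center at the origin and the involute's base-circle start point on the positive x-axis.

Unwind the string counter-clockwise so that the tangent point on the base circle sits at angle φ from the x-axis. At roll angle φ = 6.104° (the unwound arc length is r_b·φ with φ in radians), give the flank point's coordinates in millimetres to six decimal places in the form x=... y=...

pitch radius r_p = m·N/2 = 1.509·26/2 = 19.617000
base radius r_b = r_p·cos α = 19.617000·cos 17.481° = 18.711021
roll angle φ = 6.104° = 0.10653490 rad
x = r_b·(cos φ + φ·sin φ) = 18.711021·(0.99433052 + 0.10653490·0.10633349) = 18.816902
y = r_b·(sin φ − φ·cos φ) = 18.711021·(0.10633349 − 0.10653490·0.99433052) = 0.007533

x=18.816902 y=0.007533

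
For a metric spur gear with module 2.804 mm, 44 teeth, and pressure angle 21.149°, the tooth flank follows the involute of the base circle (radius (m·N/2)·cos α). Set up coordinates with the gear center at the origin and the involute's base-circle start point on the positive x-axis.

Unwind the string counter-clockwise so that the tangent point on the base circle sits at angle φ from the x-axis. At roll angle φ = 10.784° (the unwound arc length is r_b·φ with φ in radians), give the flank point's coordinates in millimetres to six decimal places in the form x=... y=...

pitch radius r_p = m·N/2 = 2.804·44/2 = 61.688000
base radius r_b = r_p·cos α = 61.688000·cos 21.149° = 57.533025
roll angle φ = 10.784° = 0.18821631 rad
x = r_b·(cos φ + φ·sin φ) = 57.533025·(0.98233954 + 0.18821631·0.18710700) = 58.543082
y = r_b·(sin φ − φ·cos φ) = 57.533025·(0.18710700 − 0.18821631·0.98233954) = 0.127417

x=58.543082 y=0.127417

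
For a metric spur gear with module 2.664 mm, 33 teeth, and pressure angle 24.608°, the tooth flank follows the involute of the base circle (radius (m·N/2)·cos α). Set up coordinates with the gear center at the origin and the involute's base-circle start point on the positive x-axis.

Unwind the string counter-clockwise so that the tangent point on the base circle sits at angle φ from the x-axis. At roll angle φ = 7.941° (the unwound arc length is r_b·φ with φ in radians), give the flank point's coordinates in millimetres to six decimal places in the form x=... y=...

x=40.345819 y=0.035397

pitch radius r_p = m·N/2 = 2.664·33/2 = 43.956000
base radius r_b = r_p·cos α = 43.956000·cos 24.608° = 39.963827
roll angle φ = 7.941° = 0.13859660 rad
x = r_b·(cos φ + φ·sin φ) = 39.963827·(0.99041086 + 0.13859660·0.13815330) = 40.345819
y = r_b·(sin φ − φ·cos φ) = 39.963827·(0.13815330 − 0.13859660·0.99041086) = 0.035397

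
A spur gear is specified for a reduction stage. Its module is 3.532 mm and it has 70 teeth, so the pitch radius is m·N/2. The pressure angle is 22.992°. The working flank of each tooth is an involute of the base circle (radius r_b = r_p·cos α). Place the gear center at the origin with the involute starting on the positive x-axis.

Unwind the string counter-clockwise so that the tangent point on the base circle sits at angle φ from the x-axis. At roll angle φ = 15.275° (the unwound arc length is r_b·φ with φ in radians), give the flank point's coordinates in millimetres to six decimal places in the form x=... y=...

x=117.772131 y=0.713683

pitch radius r_p = m·N/2 = 3.532·70/2 = 123.620000
base radius r_b = r_p·cos α = 123.620000·cos 22.992° = 113.799553
roll angle φ = 15.275° = 0.26659904 rad
x = r_b·(cos φ + φ·sin φ) = 113.799553·(0.96467246 + 0.26659904·0.26345216) = 117.772131
y = r_b·(sin φ − φ·cos φ) = 113.799553·(0.26345216 − 0.26659904·0.96467246) = 0.713683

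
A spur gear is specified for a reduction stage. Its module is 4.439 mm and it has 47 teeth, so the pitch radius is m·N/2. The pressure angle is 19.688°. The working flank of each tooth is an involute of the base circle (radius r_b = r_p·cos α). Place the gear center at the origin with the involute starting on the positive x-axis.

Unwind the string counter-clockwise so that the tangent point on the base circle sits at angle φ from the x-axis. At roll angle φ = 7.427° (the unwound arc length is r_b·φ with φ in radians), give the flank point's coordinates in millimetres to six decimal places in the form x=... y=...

pitch radius r_p = m·N/2 = 4.439·47/2 = 104.316500
base radius r_b = r_p·cos α = 104.316500·cos 19.688° = 98.218275
roll angle φ = 7.427° = 0.12962560 rad
x = r_b·(cos φ + φ·sin φ) = 98.218275·(0.99161036 + 0.12962560·0.12926290) = 99.039983
y = r_b·(sin φ − φ·cos φ) = 98.218275·(0.12926290 − 0.12962560·0.99161036) = 0.071189

x=99.039983 y=0.071189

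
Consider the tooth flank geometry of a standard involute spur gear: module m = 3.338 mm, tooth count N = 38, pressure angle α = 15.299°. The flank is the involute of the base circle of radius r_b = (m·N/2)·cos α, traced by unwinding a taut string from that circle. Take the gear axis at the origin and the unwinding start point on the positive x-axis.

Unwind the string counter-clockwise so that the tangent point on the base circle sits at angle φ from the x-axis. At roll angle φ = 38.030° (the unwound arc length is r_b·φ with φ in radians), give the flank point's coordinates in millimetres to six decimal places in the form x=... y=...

x=73.201754 y=5.704328

pitch radius r_p = m·N/2 = 3.338·38/2 = 63.422000
base radius r_b = r_p·cos α = 63.422000·cos 15.299° = 61.174453
roll angle φ = 38.030° = 0.66374871 rad
x = r_b·(cos φ + φ·sin φ) = 61.174453·(0.78768829 + 0.66374871·0.61607399) = 73.201754
y = r_b·(sin φ − φ·cos φ) = 61.174453·(0.61607399 − 0.66374871·0.78768829) = 5.704328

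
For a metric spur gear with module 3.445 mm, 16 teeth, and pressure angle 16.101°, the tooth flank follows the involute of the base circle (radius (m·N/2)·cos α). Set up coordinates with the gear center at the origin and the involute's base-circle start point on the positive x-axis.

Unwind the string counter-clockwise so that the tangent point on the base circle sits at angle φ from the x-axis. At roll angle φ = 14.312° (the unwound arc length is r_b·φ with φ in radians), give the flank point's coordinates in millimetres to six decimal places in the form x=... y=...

pitch radius r_p = m·N/2 = 3.445·16/2 = 27.560000
base radius r_b = r_p·cos α = 27.560000·cos 16.101° = 26.478940
roll angle φ = 14.312° = 0.24979152 rad
x = r_b·(cos φ + φ·sin φ) = 26.478940·(0.96896398 + 0.24979152·0.24720196) = 27.292186
y = r_b·(sin φ − φ·cos φ) = 26.478940·(0.24720196 − 0.24979152·0.96896398) = 0.136710

x=27.292186 y=0.136710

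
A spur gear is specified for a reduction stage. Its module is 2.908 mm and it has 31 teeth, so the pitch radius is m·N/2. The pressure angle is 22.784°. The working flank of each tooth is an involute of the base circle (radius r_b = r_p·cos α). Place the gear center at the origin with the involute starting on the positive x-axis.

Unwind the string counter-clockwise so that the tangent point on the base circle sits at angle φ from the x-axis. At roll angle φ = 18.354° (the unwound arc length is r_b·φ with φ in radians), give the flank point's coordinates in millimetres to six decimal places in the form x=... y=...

x=43.634756 y=0.450696

pitch radius r_p = m·N/2 = 2.908·31/2 = 45.074000
base radius r_b = r_p·cos α = 45.074000·cos 22.784° = 41.556936
roll angle φ = 18.354° = 0.32033773 rad
x = r_b·(cos φ + φ·sin φ) = 41.556936·(0.94912913 + 0.32033773·0.31488713) = 43.634756
y = r_b·(sin φ − φ·cos φ) = 41.556936·(0.31488713 − 0.32033773·0.94912913) = 0.450696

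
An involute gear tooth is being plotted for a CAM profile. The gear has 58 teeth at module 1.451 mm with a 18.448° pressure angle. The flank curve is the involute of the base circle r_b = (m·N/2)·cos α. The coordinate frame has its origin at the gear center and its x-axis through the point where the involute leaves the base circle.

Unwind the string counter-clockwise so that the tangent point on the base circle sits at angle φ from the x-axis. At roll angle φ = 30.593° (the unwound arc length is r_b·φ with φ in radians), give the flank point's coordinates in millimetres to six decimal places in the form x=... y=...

x=45.207559 y=1.968331

pitch radius r_p = m·N/2 = 1.451·58/2 = 42.079000
base radius r_b = r_p·cos α = 42.079000·cos 18.448° = 39.916612
roll angle φ = 30.593° = 0.53394858 rad
x = r_b·(cos φ + φ·sin φ) = 39.916612·(0.86080421 + 0.53394858·0.50893625) = 45.207559
y = r_b·(sin φ − φ·cos φ) = 39.916612·(0.50893625 − 0.53394858·0.86080421) = 1.968331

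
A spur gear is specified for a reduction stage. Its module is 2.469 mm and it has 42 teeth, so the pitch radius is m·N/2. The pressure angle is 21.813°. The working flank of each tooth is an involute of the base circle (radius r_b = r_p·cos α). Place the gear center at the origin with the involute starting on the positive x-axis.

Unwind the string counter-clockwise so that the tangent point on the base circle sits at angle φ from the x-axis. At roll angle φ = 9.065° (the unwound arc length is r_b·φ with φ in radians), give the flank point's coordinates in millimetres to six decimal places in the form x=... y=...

x=48.735398 y=0.063387

pitch radius r_p = m·N/2 = 2.469·42/2 = 51.849000
base radius r_b = r_p·cos α = 51.849000·cos 21.813° = 48.136692
roll angle φ = 9.065° = 0.15821410 rad
x = r_b·(cos φ + φ·sin φ) = 48.136692·(0.98751024 + 0.15821410·0.15755486) = 48.735398
y = r_b·(sin φ − φ·cos φ) = 48.136692·(0.15755486 − 0.15821410·0.98751024) = 0.063387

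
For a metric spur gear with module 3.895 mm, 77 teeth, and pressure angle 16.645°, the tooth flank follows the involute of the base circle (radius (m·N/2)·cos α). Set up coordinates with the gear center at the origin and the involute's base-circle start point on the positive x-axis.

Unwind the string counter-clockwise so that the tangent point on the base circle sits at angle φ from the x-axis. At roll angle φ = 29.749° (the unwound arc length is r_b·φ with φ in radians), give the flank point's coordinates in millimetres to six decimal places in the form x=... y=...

x=161.754494 y=6.524580

pitch radius r_p = m·N/2 = 3.895·77/2 = 149.957500
base radius r_b = r_p·cos α = 149.957500·cos 16.645° = 143.673966
roll angle φ = 29.749° = 0.51921800 rad
x = r_b·(cos φ + φ·sin φ) = 143.673966·(0.86820747 + 0.51921800·0.49620135) = 161.754494
y = r_b·(sin φ − φ·cos φ) = 143.673966·(0.49620135 − 0.51921800·0.86820747) = 6.524580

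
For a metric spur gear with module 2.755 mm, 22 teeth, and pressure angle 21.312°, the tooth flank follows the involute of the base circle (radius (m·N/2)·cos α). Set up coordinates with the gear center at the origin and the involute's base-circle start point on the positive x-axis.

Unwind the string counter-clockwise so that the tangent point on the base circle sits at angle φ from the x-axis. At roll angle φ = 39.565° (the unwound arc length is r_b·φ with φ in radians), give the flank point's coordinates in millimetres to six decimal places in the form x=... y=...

pitch radius r_p = m·N/2 = 2.755·22/2 = 30.305000
base radius r_b = r_p·cos α = 30.305000·cos 21.312° = 28.232596
roll angle φ = 39.565° = 0.69053952 rad
x = r_b·(cos φ + φ·sin φ) = 28.232596·(0.77090248 + 0.69053952·0.63695319) = 34.182442
y = r_b·(sin φ − φ·cos φ) = 28.232596·(0.63695319 − 0.69053952·0.77090248) = 2.953541

x=34.182442 y=2.953541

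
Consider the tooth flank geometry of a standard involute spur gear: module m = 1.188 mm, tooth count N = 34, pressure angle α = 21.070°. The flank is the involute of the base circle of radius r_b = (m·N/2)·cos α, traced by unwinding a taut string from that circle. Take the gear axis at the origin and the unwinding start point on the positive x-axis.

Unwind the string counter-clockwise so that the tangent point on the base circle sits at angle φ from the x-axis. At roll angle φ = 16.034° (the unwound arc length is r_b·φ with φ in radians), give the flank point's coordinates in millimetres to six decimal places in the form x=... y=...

pitch radius r_p = m·N/2 = 1.188·34/2 = 20.196000
base radius r_b = r_p·cos α = 20.196000·cos 21.070° = 18.845734
roll angle φ = 16.034° = 0.27984609 rad
x = r_b·(cos φ + φ·sin φ) = 18.845734·(0.96109796 + 0.27984609·0.27620773) = 19.569290
y = r_b·(sin φ − φ·cos φ) = 18.845734·(0.27620773 − 0.27984609·0.96109796) = 0.136598

x=19.569290 y=0.136598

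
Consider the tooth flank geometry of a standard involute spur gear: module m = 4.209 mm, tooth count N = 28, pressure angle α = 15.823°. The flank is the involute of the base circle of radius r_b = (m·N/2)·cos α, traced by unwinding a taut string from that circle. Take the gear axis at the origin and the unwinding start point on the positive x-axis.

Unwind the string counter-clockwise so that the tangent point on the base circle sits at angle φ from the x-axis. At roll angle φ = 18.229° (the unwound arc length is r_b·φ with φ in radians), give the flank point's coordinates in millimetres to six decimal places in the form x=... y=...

pitch radius r_p = m·N/2 = 4.209·28/2 = 58.926000
base radius r_b = r_p·cos α = 58.926000·cos 15.823° = 56.693212
roll angle φ = 18.229° = 0.31815607 rad
x = r_b·(cos φ + φ·sin φ) = 56.693212·(0.94981384 + 0.31815607·0.31281570) = 59.490345
y = r_b·(sin φ − φ·cos φ) = 56.693212·(0.31281570 − 0.31815607·0.94981384) = 0.602460

x=59.490345 y=0.602460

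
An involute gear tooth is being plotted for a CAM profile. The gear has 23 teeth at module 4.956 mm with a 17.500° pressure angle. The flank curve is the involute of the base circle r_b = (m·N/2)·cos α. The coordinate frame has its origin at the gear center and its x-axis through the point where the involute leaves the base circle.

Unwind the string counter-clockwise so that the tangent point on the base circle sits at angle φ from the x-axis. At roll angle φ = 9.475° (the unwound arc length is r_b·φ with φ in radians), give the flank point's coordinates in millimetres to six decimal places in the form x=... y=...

pitch radius r_p = m·N/2 = 4.956·23/2 = 56.994000
base radius r_b = r_p·cos α = 56.994000·cos 17.500° = 54.356144
roll angle φ = 9.475° = 0.16536995 rad
x = r_b·(cos φ + φ·sin φ) = 54.356144·(0.98635752 + 0.16536995·0.16461724) = 55.094315
y = r_b·(sin φ − φ·cos φ) = 54.356144·(0.16461724 − 0.16536995·0.98635752) = 0.081716

x=55.094315 y=0.081716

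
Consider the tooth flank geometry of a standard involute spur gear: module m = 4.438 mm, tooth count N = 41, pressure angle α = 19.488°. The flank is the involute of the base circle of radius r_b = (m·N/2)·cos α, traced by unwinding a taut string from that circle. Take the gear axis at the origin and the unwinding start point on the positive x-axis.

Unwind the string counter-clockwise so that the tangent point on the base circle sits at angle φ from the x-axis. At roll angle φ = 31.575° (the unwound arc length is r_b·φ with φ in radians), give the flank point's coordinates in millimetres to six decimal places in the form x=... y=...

x=97.818296 y=4.641022

pitch radius r_p = m·N/2 = 4.438·41/2 = 90.979000
base radius r_b = r_p·cos α = 90.979000·cos 19.488° = 85.766939
roll angle φ = 31.575° = 0.55108771 rad
x = r_b·(cos φ + φ·sin φ) = 85.766939·(0.85195549 + 0.55108771·0.52361422) = 97.818296
y = r_b·(sin φ − φ·cos φ) = 85.766939·(0.52361422 − 0.55108771·0.85195549) = 4.641022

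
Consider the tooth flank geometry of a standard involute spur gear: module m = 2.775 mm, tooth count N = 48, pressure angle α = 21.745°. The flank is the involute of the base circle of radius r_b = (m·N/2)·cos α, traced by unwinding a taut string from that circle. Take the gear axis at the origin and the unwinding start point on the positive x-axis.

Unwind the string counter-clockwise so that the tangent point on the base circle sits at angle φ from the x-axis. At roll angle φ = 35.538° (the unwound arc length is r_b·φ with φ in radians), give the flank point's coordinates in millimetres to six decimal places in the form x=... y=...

pitch radius r_p = m·N/2 = 2.775·48/2 = 66.600000
base radius r_b = r_p·cos α = 66.600000·cos 21.745° = 61.860870
roll angle φ = 35.538° = 0.62025511 rad
x = r_b·(cos φ + φ·sin φ) = 61.860870·(0.81373020 + 0.62025511·0.58124277) = 72.640064
y = r_b·(sin φ − φ·cos φ) = 61.860870·(0.58124277 − 0.62025511·0.81373020) = 4.733746

x=72.640064 y=4.733746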